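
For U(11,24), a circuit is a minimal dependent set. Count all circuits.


In U(11,24), circuits are the (12)-element subsets.
Any set of 12 elements is dependent, and removing any one element gives
an independent set of size 11, so it is a minimal dependent set.
Number of circuits = C(24,12) = 2704156.

2704156


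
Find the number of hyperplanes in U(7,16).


Hyperplanes of U(7,16) are flats of rank 6.
In a uniform matroid, these are exactly the (6)-element subsets.
Count = C(16,6) = 16! / (6! * 10!) = 8008.

8008


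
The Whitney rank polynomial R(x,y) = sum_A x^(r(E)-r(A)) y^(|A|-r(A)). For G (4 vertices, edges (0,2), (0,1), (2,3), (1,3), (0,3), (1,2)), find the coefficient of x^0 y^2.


R(x,y) = sum over A in 2^E of x^(r(E)-r(A)) * y^(|A|-r(A)).
G has 4 vertices, 6 edges. r(E) = 3.
Enumerate all 2^6 = 64 subsets.
Count subsets with r(E)-r(A)=0 and |A|-r(A)=2: 6.

6


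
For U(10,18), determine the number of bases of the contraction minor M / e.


Contracting e from U(10,18) gives U(9,17).
Bases of U(9,17) = C(17,9) = 24310.

24310


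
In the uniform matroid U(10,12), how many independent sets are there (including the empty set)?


Independent sets of U(10,12) are all subsets of size <= 10.
Count = C(12,0) + C(12,1) + C(12,2) + C(12,3) + C(12,4) + C(12,5) + C(12,6) + C(12,7) + C(12,8) + C(12,9) + C(12,10)
     = 1 + 12 + 66 + 220 + 495 + 792 + 924 + 792 + 495 + 220 + 66
     = 4083.

4083


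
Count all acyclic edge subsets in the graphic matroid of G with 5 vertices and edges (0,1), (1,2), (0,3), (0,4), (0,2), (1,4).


An independent set in a graphic matroid is an acyclic edge subset.
G has 5 vertices and 6 edges.
Enumerate all 2^6 = 64 subsets, checking for acyclicity.
Total independent sets = 48.

48


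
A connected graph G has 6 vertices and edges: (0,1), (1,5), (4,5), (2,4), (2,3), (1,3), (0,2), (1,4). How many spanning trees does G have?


By Kirchhoff's matrix tree theorem, the number of spanning trees equals
the determinant of any cofactor of the Laplacian matrix L.
G has 6 vertices and 8 edges.
Computing the (5 x 5) cofactor determinant gives 32.

32


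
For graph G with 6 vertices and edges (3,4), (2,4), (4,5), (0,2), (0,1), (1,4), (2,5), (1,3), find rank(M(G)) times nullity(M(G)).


r(M) = |V| - c = 6 - 1 = 5.
nullity = |E| - r(M) = 8 - 5 = 3.
Product = 5 * 3 = 15.

15


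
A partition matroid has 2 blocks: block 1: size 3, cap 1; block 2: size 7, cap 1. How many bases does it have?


A basis picks exactly ci elements from block i.
Number of bases = product of C(|Si|, ci).
= C(3,1) * C(7,1)
= 3 * 7
= 21.

21


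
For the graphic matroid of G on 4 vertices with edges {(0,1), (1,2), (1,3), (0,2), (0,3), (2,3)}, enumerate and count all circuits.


A circuit in a graphic matroid = edge set of a simple cycle.
G has 4 vertices and 6 edges.
Enumerating all minimal edge subsets forming cycles...
Total circuits found: 7.

7


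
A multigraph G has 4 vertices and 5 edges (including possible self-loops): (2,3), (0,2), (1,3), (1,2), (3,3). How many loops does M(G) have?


In a graphic matroid, a loop is a self-loop edge (u,u) with rank 0.
Examining all 5 edges for self-loops...
Self-loops found: (3,3)
Number of loops = 1.

1


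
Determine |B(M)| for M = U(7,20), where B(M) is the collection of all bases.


Bases of U(7,20) are all 7-element subsets of the 20-element ground set.
Number of bases = C(20,7).
C(20,7) = 20! / (7! * 13!) = 77520.

77520


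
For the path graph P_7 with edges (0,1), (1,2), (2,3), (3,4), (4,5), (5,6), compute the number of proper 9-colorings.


P(P_7, k) = k * (k-1)^(6).
P(9) = 9 * 8^6 = 9 * 262144 = 2359296.

2359296


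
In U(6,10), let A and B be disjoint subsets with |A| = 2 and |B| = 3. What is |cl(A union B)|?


|A union B| = 2 + 3 = 5 (disjoint).
In U(6,10), cl(S) = S if |S| < 6, else cl(S) = E.
Since 5 < 6, cl(A union B) = A union B.
|cl(A union B)| = 5.

5


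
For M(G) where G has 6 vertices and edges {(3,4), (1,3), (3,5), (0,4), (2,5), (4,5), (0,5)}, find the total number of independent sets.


An independent set in a graphic matroid is an acyclic edge subset.
G has 6 vertices and 7 edges.
Enumerate all 2^7 = 128 subsets, checking for acyclicity.
Total independent sets = 96.

96


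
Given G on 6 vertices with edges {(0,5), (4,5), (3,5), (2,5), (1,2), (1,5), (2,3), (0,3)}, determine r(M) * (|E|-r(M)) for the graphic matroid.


r(M) = |V| - c = 6 - 1 = 5.
nullity = |E| - r(M) = 8 - 5 = 3.
Product = 5 * 3 = 15.

15


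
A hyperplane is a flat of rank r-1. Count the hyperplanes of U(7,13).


Hyperplanes of U(7,13) are flats of rank 6.
In a uniform matroid, these are exactly the (6)-element subsets.
Count = C(13,6) = 13! / (6! * 7!) = 1716.

1716


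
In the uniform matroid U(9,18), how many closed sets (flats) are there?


Flats of U(9,18): every subset of size < 9 is a flat, plus E itself.
Count = (18 choose 0) + (18 choose 1) + (18 choose 2) + (18 choose 3) + (18 choose 4) + (18 choose 5) + (18 choose 6) + (18 choose 7) + (18 choose 8) + 1
     = 1 + 18 + 153 + 816 + 3060 + 8568 + 18564 + 31824 + 43758 + 1
     = 106763.

106763


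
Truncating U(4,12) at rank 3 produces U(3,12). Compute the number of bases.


Truncating U(4,12) to rank 3 gives U(3,12).
Bases of U(3,12) are all 3-element subsets of 12 elements.
Number of bases = C(12,3) = 12! / (3! * 9!) = 220.

220


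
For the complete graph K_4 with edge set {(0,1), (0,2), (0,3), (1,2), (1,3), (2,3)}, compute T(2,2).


T(K_4; x,y) = x^3 + 3x^2 + 4xy + 2x + y^3 + 3y^2 + 2y.
Substituting x=2, y=2:
= 8 + 12 + 16 + 4 + 8 + 12 + 4
= 64.

64


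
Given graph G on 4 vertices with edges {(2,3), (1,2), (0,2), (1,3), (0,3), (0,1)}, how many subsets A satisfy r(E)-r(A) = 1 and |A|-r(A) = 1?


R(x,y) = sum over A in 2^E of x^(r(E)-r(A)) * y^(|A|-r(A)).
G has 4 vertices, 6 edges. r(E) = 3.
Enumerate all 2^6 = 64 subsets.
Count subsets with r(E)-r(A)=1 and |A|-r(A)=1: 4.

4


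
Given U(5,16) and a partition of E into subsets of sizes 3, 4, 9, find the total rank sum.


r(Ai) = min(|Ai|, 5) for each part.
Sum = min(3,5) + min(4,5) + min(9,5)
    = 3 + 4 + 5
    = 12.

12


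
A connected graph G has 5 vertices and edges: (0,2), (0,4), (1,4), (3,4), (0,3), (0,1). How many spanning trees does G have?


By Kirchhoff's matrix tree theorem, the number of spanning trees equals
the determinant of any cofactor of the Laplacian matrix L.
G has 5 vertices and 6 edges.
Computing the (4 x 4) cofactor determinant gives 8.

8


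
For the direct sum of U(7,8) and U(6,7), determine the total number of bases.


Bases of a direct sum M1 + M2: |B| = |B(M1)| * |B(M2)|.
|B(U(7,8))| = C(8,7) = 8.
|B(U(6,7))| = C(7,6) = 7.
Total bases = 8 * 7 = 56.

56


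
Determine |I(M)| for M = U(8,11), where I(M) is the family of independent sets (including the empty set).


Independent sets of U(8,11) are all subsets of size <= 8.
Count = C(11,0) + C(11,1) + C(11,2) + C(11,3) + C(11,4) + C(11,5) + C(11,6) + C(11,7) + C(11,8)
     = 1 + 11 + 55 + 165 + 330 + 462 + 462 + 330 + 165
     = 1981.

1981


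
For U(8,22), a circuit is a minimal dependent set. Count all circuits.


In U(8,22), circuits are the (9)-element subsets.
Any set of 9 elements is dependent, and removing any one element gives
an independent set of size 8, so it is a minimal dependent set.
Number of circuits = C(22,9) = 497420.

497420


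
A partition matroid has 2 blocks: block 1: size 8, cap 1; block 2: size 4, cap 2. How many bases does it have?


A basis picks exactly ci elements from block i.
Number of bases = product of C(|Si|, ci).
= C(8,1) * C(4,2)
= 8 * 6
= 48.

48


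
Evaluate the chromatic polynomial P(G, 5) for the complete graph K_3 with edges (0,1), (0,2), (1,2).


P(K_3, k) = k(k-1)(k-2)...(k-2).
P(5) = (5) * (4) * (3) = 60.

60


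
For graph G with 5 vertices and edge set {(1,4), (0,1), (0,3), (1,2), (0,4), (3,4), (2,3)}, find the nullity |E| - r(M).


Cycle rank (nullity) = |E| - r(M) = |E| - (|V| - c).
|E| = 7, |V| = 5, c = 1.
Nullity = 7 - (5 - 1) = 7 - 4 = 3.

3


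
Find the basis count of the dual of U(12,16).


The dual of U(r,n) is U(n-r, n) = U(4,16).
Bases of U(4,16) are all (4)-element subsets.
|B(M*)| = C(16,4) = 16! / (4! * 12!) = 1820.

1820


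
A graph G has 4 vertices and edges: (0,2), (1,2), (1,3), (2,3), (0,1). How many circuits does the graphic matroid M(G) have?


A circuit in a graphic matroid = edge set of a simple cycle.
G has 4 vertices and 5 edges.
Enumerating all minimal edge subsets forming cycles...
Total circuits found: 3.

3


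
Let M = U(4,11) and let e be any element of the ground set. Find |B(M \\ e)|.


Deleting e from U(4,11) gives U(4,10) since n > r.
Bases of U(4,10) = C(10,4) = 10! / (4! * 6!) = 210.

210


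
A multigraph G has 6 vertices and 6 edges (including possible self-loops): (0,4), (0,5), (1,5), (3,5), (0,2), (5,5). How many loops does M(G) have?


In a graphic matroid, a loop is a self-loop edge (u,u) with rank 0.
Examining all 6 edges for self-loops...
Self-loops found: (5,5)
Number of loops = 1.

1


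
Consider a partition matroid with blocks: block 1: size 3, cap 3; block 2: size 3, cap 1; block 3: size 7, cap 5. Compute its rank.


Rank of a partition matroid = sum of min(|Si|, ci) for each block.
= min(3,3) + min(3,1) + min(7,5)
= 3 + 1 + 5
= 9.

9


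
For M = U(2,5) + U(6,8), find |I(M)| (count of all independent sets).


For a direct sum, |I(M1+M2)| = |I(M1)| * |I(M2)|.
|I(U(2,5))| = sum C(5,k) for k=0..2 = 16.
|I(U(6,8))| = sum C(8,k) for k=0..6 = 247.
Total = 16 * 247 = 3952.

3952


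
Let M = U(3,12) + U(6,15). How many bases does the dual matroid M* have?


(M1+M2)* = M1* + M2*.
M1* = U(9,12), bases: C(12,9) = 220.
M2* = U(9,15), bases: C(15,9) = 5005.
|B(M*)| = 220 * 5005 = 1101100.

1101100


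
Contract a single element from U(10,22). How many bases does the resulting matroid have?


Contracting e from U(10,22) gives U(9,21).
Bases of U(9,21) = (21 choose 9) = 293930.

293930


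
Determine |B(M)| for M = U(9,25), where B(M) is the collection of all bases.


Bases of U(9,25) are all 9-element subsets of the 25-element ground set.
Number of bases = C(25,9).
C(25,9) = 2042975.

2042975


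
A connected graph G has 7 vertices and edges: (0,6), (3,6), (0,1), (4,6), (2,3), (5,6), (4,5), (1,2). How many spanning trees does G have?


By Kirchhoff's matrix tree theorem, the number of spanning trees equals
the determinant of any cofactor of the Laplacian matrix L.
G has 7 vertices and 8 edges.
Computing the (6 x 6) cofactor determinant gives 15.

15


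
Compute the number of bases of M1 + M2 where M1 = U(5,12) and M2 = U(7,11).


Bases of a direct sum M1 + M2: |B| = |B(M1)| * |B(M2)|.
|B(U(5,12))| = C(12,5) = 792.
|B(U(7,11))| = C(11,7) = 330.
Total bases = 792 * 330 = 261360.

261360


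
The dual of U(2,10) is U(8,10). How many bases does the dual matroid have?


The dual of U(r,n) is U(n-r, n) = U(8,10).
Bases of U(8,10) are all (8)-element subsets.
|B(M*)| = C(10,8) = 10! / (8! * 2!) = 45.

45


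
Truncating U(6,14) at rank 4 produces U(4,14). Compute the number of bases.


Truncating U(6,14) to rank 4 gives U(4,14).
Bases of U(4,14) are all 4-element subsets of 14 elements.
Number of bases = (14 choose 4) = 1001.

1001


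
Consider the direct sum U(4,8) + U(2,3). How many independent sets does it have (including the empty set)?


For a direct sum, |I(M1+M2)| = |I(M1)| * |I(M2)|.
|I(U(4,8))| = sum C(8,k) for k=0..4 = 163.
|I(U(2,3))| = sum C(3,k) for k=0..2 = 7.
Total = 163 * 7 = 1141.

1141


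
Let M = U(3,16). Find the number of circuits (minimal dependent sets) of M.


In U(3,16), circuits are the (4)-element subsets.
Any set of 4 elements is dependent, and removing any one element gives
an independent set of size 3, so it is a minimal dependent set.
Number of circuits = (16 choose 4) = 1820.

1820


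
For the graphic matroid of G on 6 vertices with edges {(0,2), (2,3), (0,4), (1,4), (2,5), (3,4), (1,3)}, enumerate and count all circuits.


A circuit in a graphic matroid = edge set of a simple cycle.
G has 6 vertices and 7 edges.
Enumerating all minimal edge subsets forming cycles...
Total circuits found: 3.

3


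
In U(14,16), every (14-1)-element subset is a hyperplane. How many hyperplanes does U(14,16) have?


Hyperplanes of U(14,16) are flats of rank 13.
In a uniform matroid, these are exactly the (13)-element subsets.
Count = (16 choose 13) = 560.

560


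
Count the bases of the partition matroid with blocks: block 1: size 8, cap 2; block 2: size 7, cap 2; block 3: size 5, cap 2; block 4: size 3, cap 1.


A basis picks exactly ci elements from block i.
Number of bases = product of C(|Si|, ci).
= C(8,2) * C(7,2) * C(5,2) * C(3,1)
= 28 * 21 * 10 * 3
= 17640.

17640


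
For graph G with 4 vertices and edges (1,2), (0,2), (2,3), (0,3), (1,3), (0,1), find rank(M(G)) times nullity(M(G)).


r(M) = |V| - c = 4 - 1 = 3.
nullity = |E| - r(M) = 6 - 3 = 3.
Product = 3 * 3 = 9.

9


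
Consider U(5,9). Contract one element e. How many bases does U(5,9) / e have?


Contracting e from U(5,9) gives U(4,8).
Bases of U(4,8) = C(8,4) = (8 * 7 * 6 * 5) / (1 * 2 * 3 * 4) = 70.

70


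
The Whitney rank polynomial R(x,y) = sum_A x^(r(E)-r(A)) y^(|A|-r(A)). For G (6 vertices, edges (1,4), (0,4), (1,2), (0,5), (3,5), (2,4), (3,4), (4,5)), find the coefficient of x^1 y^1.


R(x,y) = sum over A in 2^E of x^(r(E)-r(A)) * y^(|A|-r(A)).
G has 6 vertices, 8 edges. r(E) = 5.
Enumerate all 2^8 = 256 subsets.
Count subsets with r(E)-r(A)=1 and |A|-r(A)=1: 31.

31


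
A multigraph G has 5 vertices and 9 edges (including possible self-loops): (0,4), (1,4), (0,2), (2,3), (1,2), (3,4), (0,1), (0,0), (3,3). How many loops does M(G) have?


In a graphic matroid, a loop is a self-loop edge (u,u) with rank 0.
Examining all 9 edges for self-loops...
Self-loops found: (0,0), (3,3)
Number of loops = 2.

2


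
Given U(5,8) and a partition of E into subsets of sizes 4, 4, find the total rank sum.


r(Ai) = min(|Ai|, 5) for each part.
Sum = min(4,5) + min(4,5)
    = 4 + 4
    = 8.

8


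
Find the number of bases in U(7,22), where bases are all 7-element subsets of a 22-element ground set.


Bases of U(7,22) are all 7-element subsets of the 22-element ground set.
Number of bases = C(22,7).
C(22,7) = 22! / (7! * 15!) = 170544.

170544


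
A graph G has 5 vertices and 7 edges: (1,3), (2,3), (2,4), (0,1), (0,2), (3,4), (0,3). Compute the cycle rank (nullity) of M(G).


Cycle rank (nullity) = |E| - r(M) = |E| - (|V| - c).
|E| = 7, |V| = 5, c = 1.
Nullity = 7 - (5 - 1) = 7 - 4 = 3.

3


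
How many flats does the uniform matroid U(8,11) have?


Flats of U(8,11): every subset of size < 8 is a flat, plus E itself.
Count = C(11,0) + C(11,1) + C(11,2) + C(11,3) + C(11,4) + C(11,5) + C(11,6) + C(11,7) + 1
     = 1 + 11 + 55 + 165 + 330 + 462 + 462 + 330 + 1
     = 1817.

1817


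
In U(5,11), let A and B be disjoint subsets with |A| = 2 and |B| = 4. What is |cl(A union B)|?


|A union B| = 2 + 4 = 6 (disjoint).
In U(5,11), cl(S) = S if |S| < 5, else cl(S) = E.
Since 6 >= 5, cl(A union B) = E.
|cl(A union B)| = 11.

11


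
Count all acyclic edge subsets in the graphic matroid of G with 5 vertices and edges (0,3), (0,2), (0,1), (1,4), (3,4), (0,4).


An independent set in a graphic matroid is an acyclic edge subset.
G has 5 vertices and 6 edges.
Enumerate all 2^6 = 64 subsets, checking for acyclicity.
Total independent sets = 48.

48


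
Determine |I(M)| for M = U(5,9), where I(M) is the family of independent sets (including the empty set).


Independent sets of U(5,9) are all subsets of size <= 5.
Count = (9 choose 0) + (9 choose 1) + (9 choose 2) + (9 choose 3) + (9 choose 4) + (9 choose 5)
     = 1 + 9 + 36 + 84 + 126 + 126
     = 382.

382


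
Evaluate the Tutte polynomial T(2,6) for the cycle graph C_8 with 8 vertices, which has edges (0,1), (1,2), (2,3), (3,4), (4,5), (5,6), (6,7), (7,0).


T(C_8; x,y) = x + x^2 + ... + x^(7) + y.
T(2,6) = 2^1 + 2^2 + 2^3 + 2^4 + 2^5 + 2^6 + 2^7 + 6
= 2 + 4 + 8 + 16 + 32 + 64 + 128 + 6
= 260.

260


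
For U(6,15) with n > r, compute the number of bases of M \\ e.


Deleting e from U(6,15) gives U(6,14) since n > r.
Bases of U(6,14) = (14 choose 6) = 3003.

3003


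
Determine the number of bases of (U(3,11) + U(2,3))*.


(M1+M2)* = M1* + M2*.
M1* = U(8,11), bases: C(11,8) = 165.
M2* = U(1,3), bases: C(3,1) = 3.
|B(M*)| = 165 * 3 = 495.

495


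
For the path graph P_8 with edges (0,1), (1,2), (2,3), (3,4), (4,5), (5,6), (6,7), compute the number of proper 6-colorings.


P(P_8, k) = k * (k-1)^(7).
P(6) = 6 * 5^7 = 6 * 78125 = 468750.

468750


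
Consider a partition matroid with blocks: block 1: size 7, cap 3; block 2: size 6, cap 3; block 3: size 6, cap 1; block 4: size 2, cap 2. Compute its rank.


Rank of a partition matroid = sum of min(|Si|, ci) for each block.
= min(7,3) + min(6,3) + min(6,1) + min(2,2)
= 3 + 3 + 1 + 2
= 9.

9


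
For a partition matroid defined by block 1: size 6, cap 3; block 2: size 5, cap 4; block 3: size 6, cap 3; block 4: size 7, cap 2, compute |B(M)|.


A basis picks exactly ci elements from block i.
Number of bases = product of C(|Si|, ci).
= C(6,3) * C(5,4) * C(6,3) * C(7,2)
= 20 * 5 * 20 * 21
= 42000.

42000


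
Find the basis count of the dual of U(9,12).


The dual of U(r,n) is U(n-r, n) = U(3,12).
Bases of U(3,12) are all (3)-element subsets.
|B(M*)| = (12 choose 3) = 220.

220


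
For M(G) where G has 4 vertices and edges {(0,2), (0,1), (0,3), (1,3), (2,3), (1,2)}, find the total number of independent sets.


An independent set in a graphic matroid is an acyclic edge subset.
G has 4 vertices and 6 edges.
Enumerate all 2^6 = 64 subsets, checking for acyclicity.
Total independent sets = 38.

38


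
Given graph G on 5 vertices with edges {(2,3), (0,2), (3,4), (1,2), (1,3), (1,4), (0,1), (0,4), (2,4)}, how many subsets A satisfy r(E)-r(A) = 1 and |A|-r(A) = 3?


R(x,y) = sum over A in 2^E of x^(r(E)-r(A)) * y^(|A|-r(A)).
G has 5 vertices, 9 edges. r(E) = 4.
Enumerate all 2^9 = 512 subsets.
Count subsets with r(E)-r(A)=1 and |A|-r(A)=3: 2.

2


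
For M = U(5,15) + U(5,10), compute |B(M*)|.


(M1+M2)* = M1* + M2*.
M1* = U(10,15), bases: C(15,10) = 3003.
M2* = U(5,10), bases: C(10,5) = 252.
|B(M*)| = 3003 * 252 = 756756.

756756


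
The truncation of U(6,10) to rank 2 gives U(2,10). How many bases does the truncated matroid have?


Truncating U(6,10) to rank 2 gives U(2,10).
Bases of U(2,10) are all 2-element subsets of 10 elements.
Number of bases = C(10,2) = (10 * 9) / (1 * 2) = 45.

45


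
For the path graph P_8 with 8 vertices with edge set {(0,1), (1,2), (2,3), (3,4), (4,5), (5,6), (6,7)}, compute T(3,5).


A path on 8 vertices is a tree with 7 edges.
T(x,y) = x^(7) for any tree.
T(3,5) = 3^7 = 2187.

2187


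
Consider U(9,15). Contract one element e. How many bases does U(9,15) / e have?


Contracting e from U(9,15) gives U(8,14).
Bases of U(8,14) = (14 choose 8) = 3003.

3003


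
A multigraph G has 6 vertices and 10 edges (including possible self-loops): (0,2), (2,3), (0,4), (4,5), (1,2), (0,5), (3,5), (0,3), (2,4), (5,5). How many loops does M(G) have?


In a graphic matroid, a loop is a self-loop edge (u,u) with rank 0.
Examining all 10 edges for self-loops...
Self-loops found: (5,5)
Number of loops = 1.

1


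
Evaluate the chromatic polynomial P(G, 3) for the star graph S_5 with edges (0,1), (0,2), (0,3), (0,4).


P(tree, k) = k * (k-1)^(4) for any tree on 5 vertices.
P(3) = 3 * 2^4 = 3 * 16 = 48.

48


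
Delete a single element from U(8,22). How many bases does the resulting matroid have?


Deleting e from U(8,22) gives U(8,21) since n > r.
Bases of U(8,21) = C(21,8) = 203490.

203490


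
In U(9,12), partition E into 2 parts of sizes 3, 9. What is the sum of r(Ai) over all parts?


r(Ai) = min(|Ai|, 9) for each part.
Sum = min(3,9) + min(9,9)
    = 3 + 9
    = 12.

12


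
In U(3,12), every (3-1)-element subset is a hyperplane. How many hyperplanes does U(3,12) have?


Hyperplanes of U(3,12) are flats of rank 2.
In a uniform matroid, these are exactly the (2)-element subsets.
Count = C(12,2) = (12 * 11) / (1 * 2) = 66.

66


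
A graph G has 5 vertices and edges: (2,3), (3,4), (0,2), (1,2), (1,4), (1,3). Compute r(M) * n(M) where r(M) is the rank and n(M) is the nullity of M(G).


r(M) = |V| - c = 5 - 1 = 4.
nullity = |E| - r(M) = 6 - 4 = 2.
Product = 4 * 2 = 8.

8


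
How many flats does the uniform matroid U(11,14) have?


Flats of U(11,14): every subset of size < 11 is a flat, plus E itself.
Count = (14 choose 0) + (14 choose 1) + (14 choose 2) + (14 choose 3) + (14 choose 4) + (14 choose 5) + (14 choose 6) + (14 choose 7) + (14 choose 8) + (14 choose 9) + (14 choose 10) + 1
     = 1 + 14 + 91 + 364 + 1001 + 2002 + 3003 + 3432 + 3003 + 2002 + 1001 + 1
     = 15915.

15915


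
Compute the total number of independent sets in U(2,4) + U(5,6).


For a direct sum, |I(M1+M2)| = |I(M1)| * |I(M2)|.
|I(U(2,4))| = sum C(4,k) for k=0..2 = 11.
|I(U(5,6))| = sum C(6,k) for k=0..5 = 63.
Total = 11 * 63 = 693.

693


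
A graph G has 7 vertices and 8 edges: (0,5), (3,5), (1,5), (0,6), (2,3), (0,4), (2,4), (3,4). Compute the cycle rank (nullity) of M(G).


Cycle rank (nullity) = |E| - r(M) = |E| - (|V| - c).
|E| = 8, |V| = 7, c = 1.
Nullity = 8 - (7 - 1) = 8 - 6 = 2.

2


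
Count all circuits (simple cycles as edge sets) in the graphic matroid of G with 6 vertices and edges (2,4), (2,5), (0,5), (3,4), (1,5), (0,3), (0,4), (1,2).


A circuit in a graphic matroid = edge set of a simple cycle.
G has 6 vertices and 8 edges.
Enumerating all minimal edge subsets forming cycles...
Total circuits found: 6.

6


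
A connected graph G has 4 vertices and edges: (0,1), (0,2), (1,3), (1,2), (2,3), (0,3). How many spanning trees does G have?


By Kirchhoff's matrix tree theorem, the number of spanning trees equals
the determinant of any cofactor of the Laplacian matrix L.
G has 4 vertices and 6 edges.
Computing the (3 x 3) cofactor determinant gives 16.

16


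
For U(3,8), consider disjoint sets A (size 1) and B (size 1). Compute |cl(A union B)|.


|A union B| = 1 + 1 = 2 (disjoint).
In U(3,8), cl(S) = S if |S| < 3, else cl(S) = E.
Since 2 < 3, cl(A union B) = A union B.
|cl(A union B)| = 2.

2


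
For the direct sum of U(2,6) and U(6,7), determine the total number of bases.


Bases of a direct sum M1 + M2: |B| = |B(M1)| * |B(M2)|.
|B(U(2,6))| = C(6,2) = 15.
|B(U(6,7))| = C(7,6) = 7.
Total bases = 15 * 7 = 105.

105


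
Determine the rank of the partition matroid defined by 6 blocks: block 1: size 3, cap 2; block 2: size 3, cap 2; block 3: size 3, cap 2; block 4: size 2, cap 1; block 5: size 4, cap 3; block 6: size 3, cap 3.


Rank of a partition matroid = sum of min(|Si|, ci) for each block.
= min(3,2) + min(3,2) + min(3,2) + min(2,1) + min(4,3) + min(3,3)
= 2 + 2 + 2 + 1 + 3 + 3
= 13.

13


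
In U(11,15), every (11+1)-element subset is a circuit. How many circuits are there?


In U(11,15), circuits are the (12)-element subsets.
Any set of 12 elements is dependent, and removing any one element gives
an independent set of size 11, so it is a minimal dependent set.
Number of circuits = (15 choose 12) = 455.

455


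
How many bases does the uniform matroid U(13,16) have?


Bases of U(13,16) are all 13-element subsets of the 16-element ground set.
Number of bases = C(16,13).
C(16,13) = 16! / (13! * 3!) = 560.

560


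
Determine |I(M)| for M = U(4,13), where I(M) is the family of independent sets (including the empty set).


Independent sets of U(4,13) are all subsets of size <= 4.
Count = C(13,0) + C(13,1) + C(13,2) + C(13,3) + C(13,4)
     = 1 + 13 + 78 + 286 + 715
     = 1093.

1093


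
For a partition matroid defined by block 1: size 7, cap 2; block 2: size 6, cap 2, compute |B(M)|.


A basis picks exactly ci elements from block i.
Number of bases = product of C(|Si|, ci).
= C(7,2) * C(6,2)
= 21 * 15
= 315.

315


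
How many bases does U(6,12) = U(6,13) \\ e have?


Deleting e from U(6,13) gives U(6,12) since n > r.
Bases of U(6,12) = C(12,6) = 12! / (6! * 6!) = 924.

924


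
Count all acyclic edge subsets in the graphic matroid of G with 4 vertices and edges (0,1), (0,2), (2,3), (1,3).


An independent set in a graphic matroid is an acyclic edge subset.
G has 4 vertices and 4 edges.
Enumerate all 2^4 = 16 subsets, checking for acyclicity.
Total independent sets = 15.

15


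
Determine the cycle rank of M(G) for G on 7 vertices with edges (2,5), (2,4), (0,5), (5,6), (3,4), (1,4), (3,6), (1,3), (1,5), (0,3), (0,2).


Cycle rank (nullity) = |E| - r(M) = |E| - (|V| - c).
|E| = 11, |V| = 7, c = 1.
Nullity = 11 - (7 - 1) = 11 - 6 = 5.

5


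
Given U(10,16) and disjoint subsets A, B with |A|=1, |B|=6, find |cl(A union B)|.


|A union B| = 1 + 6 = 7 (disjoint).
In U(10,16), cl(S) = S if |S| < 10, else cl(S) = E.
Since 7 < 10, cl(A union B) = A union B.
|cl(A union B)| = 7.

7


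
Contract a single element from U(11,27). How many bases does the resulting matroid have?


Contracting e from U(11,27) gives U(10,26).
Bases of U(10,26) = C(26,10) = 5311735.

5311735


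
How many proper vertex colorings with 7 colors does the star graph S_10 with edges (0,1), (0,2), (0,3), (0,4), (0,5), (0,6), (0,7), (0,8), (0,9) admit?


P(tree, k) = k * (k-1)^(9) for any tree on 10 vertices.
P(7) = 7 * 6^9 = 7 * 10077696 = 70543872.

70543872


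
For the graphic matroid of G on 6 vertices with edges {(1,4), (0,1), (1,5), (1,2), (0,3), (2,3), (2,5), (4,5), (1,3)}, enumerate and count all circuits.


A circuit in a graphic matroid = edge set of a simple cycle.
G has 6 vertices and 9 edges.
Enumerating all minimal edge subsets forming cycles...
Total circuits found: 10.

10


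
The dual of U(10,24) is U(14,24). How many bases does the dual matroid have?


The dual of U(r,n) is U(n-r, n) = U(14,24).
Bases of U(14,24) are all (14)-element subsets.
|B(M*)| = C(24,14) = 24! / (14! * 10!) = 1961256.

1961256


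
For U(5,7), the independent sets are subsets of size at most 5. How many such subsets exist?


Independent sets of U(5,7) are all subsets of size <= 5.
Count = C(7,0) + C(7,1) + C(7,2) + C(7,3) + C(7,4) + C(7,5)
     = 1 + 7 + 21 + 35 + 35 + 21
     = 120.

120


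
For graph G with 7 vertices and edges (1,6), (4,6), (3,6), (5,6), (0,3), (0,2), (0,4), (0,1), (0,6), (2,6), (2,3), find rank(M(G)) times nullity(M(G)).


r(M) = |V| - c = 7 - 1 = 6.
nullity = |E| - r(M) = 11 - 6 = 5.
Product = 6 * 5 = 30.

30


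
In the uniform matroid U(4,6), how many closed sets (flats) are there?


Flats of U(4,6): every subset of size < 4 is a flat, plus E itself.
Count = C(6,0) + C(6,1) + C(6,2) + C(6,3) + 1
     = 1 + 6 + 15 + 20 + 1
     = 43.

43


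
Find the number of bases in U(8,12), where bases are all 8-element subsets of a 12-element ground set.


Bases of U(8,12) are all 8-element subsets of the 12-element ground set.
Number of bases = C(12,8).
(12 choose 8) = 495.

495


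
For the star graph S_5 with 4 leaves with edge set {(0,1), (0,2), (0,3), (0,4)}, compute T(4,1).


A star on 5 vertices is a tree with 4 edges.
T(x,y) = x^(4) for any tree.
T(4,1) = 4^4 = 256.

256


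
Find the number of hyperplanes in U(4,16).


Hyperplanes of U(4,16) are flats of rank 3.
In a uniform matroid, these are exactly the (3)-element subsets.
Count = C(16,3) = 16! / (3! * 13!) = 560.

560


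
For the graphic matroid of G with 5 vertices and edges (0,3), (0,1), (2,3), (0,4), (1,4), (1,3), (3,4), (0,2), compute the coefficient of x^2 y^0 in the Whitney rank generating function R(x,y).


R(x,y) = sum over A in 2^E of x^(r(E)-r(A)) * y^(|A|-r(A)).
G has 5 vertices, 8 edges. r(E) = 4.
Enumerate all 2^8 = 256 subsets.
Count subsets with r(E)-r(A)=2 and |A|-r(A)=0: 28.

28


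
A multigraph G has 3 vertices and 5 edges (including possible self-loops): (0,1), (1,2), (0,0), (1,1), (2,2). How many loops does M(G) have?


In a graphic matroid, a loop is a self-loop edge (u,u) with rank 0.
Examining all 5 edges for self-loops...
Self-loops found: (0,0), (1,1), (2,2)
Number of loops = 3.

3


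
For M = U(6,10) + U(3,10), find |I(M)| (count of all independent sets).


For a direct sum, |I(M1+M2)| = |I(M1)| * |I(M2)|.
|I(U(6,10))| = sum C(10,k) for k=0..6 = 848.
|I(U(3,10))| = sum C(10,k) for k=0..3 = 176.
Total = 848 * 176 = 149248.

149248


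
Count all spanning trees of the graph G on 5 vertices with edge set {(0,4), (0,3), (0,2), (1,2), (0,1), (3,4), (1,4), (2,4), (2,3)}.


By Kirchhoff's matrix tree theorem, the number of spanning trees equals
the determinant of any cofactor of the Laplacian matrix L.
G has 5 vertices and 9 edges.
Computing the (4 x 4) cofactor determinant gives 75.

75


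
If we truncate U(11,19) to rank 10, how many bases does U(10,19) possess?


Truncating U(11,19) to rank 10 gives U(10,19).
Bases of U(10,19) are all 10-element subsets of 19 elements.
Number of bases = (19 choose 10) = 92378.

92378


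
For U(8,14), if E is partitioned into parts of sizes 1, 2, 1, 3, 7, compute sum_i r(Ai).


r(Ai) = min(|Ai|, 8) for each part.
Sum = min(1,8) + min(2,8) + min(1,8) + min(3,8) + min(7,8)
    = 1 + 2 + 1 + 3 + 7
    = 14.

14


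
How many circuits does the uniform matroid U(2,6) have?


In U(2,6), circuits are the (3)-element subsets.
Any set of 3 elements is dependent, and removing any one element gives
an independent set of size 2, so it is a minimal dependent set.
Number of circuits = C(6,3) = 6! / (3! * 3!) = 20.

20


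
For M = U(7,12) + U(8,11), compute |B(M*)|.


(M1+M2)* = M1* + M2*.
M1* = U(5,12), bases: C(12,5) = 792.
M2* = U(3,11), bases: C(11,3) = 165.
|B(M*)| = 792 * 165 = 130680.

130680


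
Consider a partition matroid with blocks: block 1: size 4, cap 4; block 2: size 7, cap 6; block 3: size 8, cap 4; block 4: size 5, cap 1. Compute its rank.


Rank of a partition matroid = sum of min(|Si|, ci) for each block.
= min(4,4) + min(7,6) + min(8,4) + min(5,1)
= 4 + 6 + 4 + 1
= 15.

15


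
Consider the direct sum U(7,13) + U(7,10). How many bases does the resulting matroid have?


Bases of a direct sum M1 + M2: |B| = |B(M1)| * |B(M2)|.
|B(U(7,13))| = C(13,7) = 1716.
|B(U(7,10))| = C(10,7) = 120.
Total bases = 1716 * 120 = 205920.

205920


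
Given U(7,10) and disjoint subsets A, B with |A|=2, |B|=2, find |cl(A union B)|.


|A union B| = 2 + 2 = 4 (disjoint).
In U(7,10), cl(S) = S if |S| < 7, else cl(S) = E.
Since 4 < 7, cl(A union B) = A union B.
|cl(A union B)| = 4.

4


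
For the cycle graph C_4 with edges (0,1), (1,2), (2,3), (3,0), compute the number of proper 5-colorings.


P(C_4, k) = (k-1)^4 + (-1)^4*(k-1).
P(5) = (4)^4 + 4
= 256 + 4 = 260.

260


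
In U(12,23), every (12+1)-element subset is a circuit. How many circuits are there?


In U(12,23), circuits are the (13)-element subsets.
Any set of 13 elements is dependent, and removing any one element gives
an independent set of size 12, so it is a minimal dependent set.
Number of circuits = (23 choose 13) = 1144066.

1144066


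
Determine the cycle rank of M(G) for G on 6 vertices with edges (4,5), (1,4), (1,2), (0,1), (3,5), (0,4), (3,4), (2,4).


Cycle rank (nullity) = |E| - r(M) = |E| - (|V| - c).
|E| = 8, |V| = 6, c = 1.
Nullity = 8 - (6 - 1) = 8 - 5 = 3.

3


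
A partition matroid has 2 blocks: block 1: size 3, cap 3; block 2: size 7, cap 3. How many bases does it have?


A basis picks exactly ci elements from block i.
Number of bases = product of C(|Si|, ci).
= C(3,3) * C(7,3)
= 1 * 35
= 35.

35


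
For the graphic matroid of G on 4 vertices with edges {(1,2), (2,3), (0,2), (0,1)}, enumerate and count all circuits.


A circuit in a graphic matroid = edge set of a simple cycle.
G has 4 vertices and 4 edges.
Enumerating all minimal edge subsets forming cycles...
Total circuits found: 1.

1


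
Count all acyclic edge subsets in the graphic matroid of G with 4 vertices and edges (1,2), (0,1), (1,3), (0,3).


An independent set in a graphic matroid is an acyclic edge subset.
G has 4 vertices and 4 edges.
Enumerate all 2^4 = 16 subsets, checking for acyclicity.
Total independent sets = 14.

14


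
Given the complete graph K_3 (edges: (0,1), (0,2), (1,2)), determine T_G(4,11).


T(K_3; x,y) = x^2 + x + y.
T(4,11) = 16 + 4 + 11 = 31.

31


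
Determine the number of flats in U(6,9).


Flats of U(6,9): every subset of size < 6 is a flat, plus E itself.
Count = C(9,0) + C(9,1) + C(9,2) + C(9,3) + C(9,4) + C(9,5) + 1
     = 1 + 9 + 36 + 84 + 126 + 126 + 1
     = 383.

383


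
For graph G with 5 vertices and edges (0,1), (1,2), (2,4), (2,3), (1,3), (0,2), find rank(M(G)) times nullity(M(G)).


r(M) = |V| - c = 5 - 1 = 4.
nullity = |E| - r(M) = 6 - 4 = 2.
Product = 4 * 2 = 8.

8


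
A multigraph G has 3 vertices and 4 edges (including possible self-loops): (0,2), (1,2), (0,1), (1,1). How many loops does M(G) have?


In a graphic matroid, a loop is a self-loop edge (u,u) with rank 0.
Examining all 4 edges for self-loops...
Self-loops found: (1,1)
Number of loops = 1.

1


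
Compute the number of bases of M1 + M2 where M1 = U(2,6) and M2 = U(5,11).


Bases of a direct sum M1 + M2: |B| = |B(M1)| * |B(M2)|.
|B(U(2,6))| = C(6,2) = 15.
|B(U(5,11))| = C(11,5) = 462.
Total bases = 15 * 462 = 6930.

6930


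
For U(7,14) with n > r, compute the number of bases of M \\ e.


Deleting e from U(7,14) gives U(7,13) since n > r.
Bases of U(7,13) = C(13,7) = 13! / (7! * 6!) = 1716.

1716


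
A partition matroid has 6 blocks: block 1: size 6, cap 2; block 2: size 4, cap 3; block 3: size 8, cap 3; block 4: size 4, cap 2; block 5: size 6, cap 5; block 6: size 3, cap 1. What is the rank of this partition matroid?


Rank of a partition matroid = sum of min(|Si|, ci) for each block.
= min(6,2) + min(4,3) + min(8,3) + min(4,2) + min(6,5) + min(3,1)
= 2 + 3 + 3 + 2 + 5 + 1
= 16.

16


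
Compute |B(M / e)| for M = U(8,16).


Contracting e from U(8,16) gives U(7,15).
Bases of U(7,15) = C(15,7) = 6435.

6435


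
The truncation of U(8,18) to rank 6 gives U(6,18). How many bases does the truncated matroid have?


Truncating U(8,18) to rank 6 gives U(6,18).
Bases of U(6,18) are all 6-element subsets of 18 elements.
Number of bases = (18 choose 6) = 18564.

18564


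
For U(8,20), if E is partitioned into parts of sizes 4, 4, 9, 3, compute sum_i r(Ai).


r(Ai) = min(|Ai|, 8) for each part.
Sum = min(4,8) + min(4,8) + min(9,8) + min(3,8)
    = 4 + 4 + 8 + 3
    = 19.

19


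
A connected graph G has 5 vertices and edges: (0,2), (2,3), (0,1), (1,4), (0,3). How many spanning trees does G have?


By Kirchhoff's matrix tree theorem, the number of spanning trees equals
the determinant of any cofactor of the Laplacian matrix L.
G has 5 vertices and 5 edges.
Computing the (4 x 4) cofactor determinant gives 3.

3


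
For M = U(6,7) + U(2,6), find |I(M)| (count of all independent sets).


For a direct sum, |I(M1+M2)| = |I(M1)| * |I(M2)|.
|I(U(6,7))| = sum C(7,k) for k=0..6 = 127.
|I(U(2,6))| = sum C(6,k) for k=0..2 = 22.
Total = 127 * 22 = 2794.

2794


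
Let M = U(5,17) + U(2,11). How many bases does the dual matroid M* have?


(M1+M2)* = M1* + M2*.
M1* = U(12,17), bases: C(17,12) = 6188.
M2* = U(9,11), bases: C(11,9) = 55.
|B(M*)| = 6188 * 55 = 340340.

340340


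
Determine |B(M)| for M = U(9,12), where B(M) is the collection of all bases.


Bases of U(9,12) are all 9-element subsets of the 12-element ground set.
Number of bases = C(12,9).
C(12,9) = 220.

220


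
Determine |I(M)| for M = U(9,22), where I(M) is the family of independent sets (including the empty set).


Independent sets of U(9,22) are all subsets of size <= 9.
Count = (22 choose 0) + (22 choose 1) + (22 choose 2) + (22 choose 3) + (22 choose 4) + (22 choose 5) + (22 choose 6) + (22 choose 7) + (22 choose 8) + (22 choose 9)
     = 1 + 22 + 231 + 1540 + 7315 + 26334 + 74613 + 170544 + 319770 + 497420
     = 1097790.

1097790


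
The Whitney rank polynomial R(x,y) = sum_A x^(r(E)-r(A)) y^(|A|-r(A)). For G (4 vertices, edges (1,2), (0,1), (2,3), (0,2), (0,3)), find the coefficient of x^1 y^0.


R(x,y) = sum over A in 2^E of x^(r(E)-r(A)) * y^(|A|-r(A)).
G has 4 vertices, 5 edges. r(E) = 3.
Enumerate all 2^5 = 32 subsets.
Count subsets with r(E)-r(A)=1 and |A|-r(A)=0: 10.

10


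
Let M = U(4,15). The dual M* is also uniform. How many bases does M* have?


The dual of U(r,n) is U(n-r, n) = U(11,15).
Bases of U(11,15) are all (11)-element subsets.
|B(M*)| = C(15,11) = 1365.

1365


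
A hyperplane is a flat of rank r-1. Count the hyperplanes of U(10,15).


Hyperplanes of U(10,15) are flats of rank 9.
In a uniform matroid, these are exactly the (9)-element subsets.
Count = (15 choose 9) = 5005.

5005


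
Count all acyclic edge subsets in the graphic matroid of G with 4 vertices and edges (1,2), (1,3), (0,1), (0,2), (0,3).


An independent set in a graphic matroid is an acyclic edge subset.
G has 4 vertices and 5 edges.
Enumerate all 2^5 = 32 subsets, checking for acyclicity.
Total independent sets = 24.

24


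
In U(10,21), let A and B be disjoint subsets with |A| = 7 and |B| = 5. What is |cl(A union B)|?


|A union B| = 7 + 5 = 12 (disjoint).
In U(10,21), cl(S) = S if |S| < 10, else cl(S) = E.
Since 12 >= 10, cl(A union B) = E.
|cl(A union B)| = 21.

21


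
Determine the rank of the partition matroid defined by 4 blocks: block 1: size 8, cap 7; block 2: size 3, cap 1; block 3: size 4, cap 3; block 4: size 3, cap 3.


Rank of a partition matroid = sum of min(|Si|, ci) for each block.
= min(8,7) + min(3,1) + min(4,3) + min(3,3)
= 7 + 1 + 3 + 3
= 14.

14


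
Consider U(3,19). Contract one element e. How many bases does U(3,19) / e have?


Contracting e from U(3,19) gives U(2,18).
Bases of U(2,18) = C(18,2) = 18! / (2! * 16!) = 153.

153


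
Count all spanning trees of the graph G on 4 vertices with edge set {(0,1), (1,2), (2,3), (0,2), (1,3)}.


By Kirchhoff's matrix tree theorem, the number of spanning trees equals
the determinant of any cofactor of the Laplacian matrix L.
G has 4 vertices and 5 edges.
Computing the (3 x 3) cofactor determinant gives 8.

8


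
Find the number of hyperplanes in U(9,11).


Hyperplanes of U(9,11) are flats of rank 8.
In a uniform matroid, these are exactly the (8)-element subsets.
Count = C(11,8) = 165.

165


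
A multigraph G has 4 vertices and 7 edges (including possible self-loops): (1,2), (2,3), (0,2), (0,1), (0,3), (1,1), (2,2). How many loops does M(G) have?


In a graphic matroid, a loop is a self-loop edge (u,u) with rank 0.
Examining all 7 edges for self-loops...
Self-loops found: (1,1), (2,2)
Number of loops = 2.

2


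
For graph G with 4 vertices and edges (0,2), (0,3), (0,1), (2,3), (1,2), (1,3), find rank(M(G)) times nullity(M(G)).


r(M) = |V| - c = 4 - 1 = 3.
nullity = |E| - r(M) = 6 - 3 = 3.
Product = 3 * 3 = 9.

9


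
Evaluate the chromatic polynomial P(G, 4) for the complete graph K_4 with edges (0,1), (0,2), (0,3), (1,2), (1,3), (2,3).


P(K_4, k) = k(k-1)(k-2)...(k-3).
P(4) = (4) * (3) * (2) * (1) = 24.

24


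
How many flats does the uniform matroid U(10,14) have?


Flats of U(10,14): every subset of size < 10 is a flat, plus E itself.
Count = (14 choose 0) + (14 choose 1) + (14 choose 2) + (14 choose 3) + (14 choose 4) + (14 choose 5) + (14 choose 6) + (14 choose 7) + (14 choose 8) + (14 choose 9) + 1
     = 1 + 14 + 91 + 364 + 1001 + 2002 + 3003 + 3432 + 3003 + 2002 + 1
     = 14914.

14914


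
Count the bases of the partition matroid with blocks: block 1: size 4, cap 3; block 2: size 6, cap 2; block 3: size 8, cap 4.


A basis picks exactly ci elements from block i.
Number of bases = product of C(|Si|, ci).
= C(4,3) * C(6,2) * C(8,4)
= 4 * 15 * 70
= 4200.

4200
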